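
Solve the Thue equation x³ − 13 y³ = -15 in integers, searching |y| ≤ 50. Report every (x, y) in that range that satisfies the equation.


The equation is x³ - 13y³ = -15. For fixed y, x³ = 13·y³ − 15, so a solution requires the RHS to be a perfect cube.
Strategy: iterate y from -50 to 50, compute RHS = 13·y³ − 15, and check whether it is a (positive or negative) perfect cube.
Check small values of y:
  y = 0: RHS = -15 is not a perfect cube.
  y = 1: RHS = -2 is not a perfect cube.
  y = -1: RHS = -28 is not a perfect cube.
  y = 2: RHS = 89 is not a perfect cube.
  y = -2: RHS = -119 is not a perfect cube.
  y = 3: RHS = 336 is not a perfect cube.
  y = -3: RHS = -366 is not a perfect cube.
Continuing the search up to |y| = 50 finds no solutions either.
No (x, y) in the scanned range satisfies the equation.

No integer solutions with |y| ≤ 50.


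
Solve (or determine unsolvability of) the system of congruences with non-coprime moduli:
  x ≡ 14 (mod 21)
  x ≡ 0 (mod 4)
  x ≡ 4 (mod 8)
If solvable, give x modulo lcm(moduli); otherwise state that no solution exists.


Moduli 21, 4, 8 are not pairwise coprime, so CRT works modulo lcm(m_i) when all pairwise compatibility conditions hold.
Pairwise compatibility: gcd(m_i, m_j) must divide a_i - a_j for every pair.
Merge one congruence at a time:
  Start: x ≡ 14 (mod 21).
  Combine with x ≡ 0 (mod 4): gcd(21, 4) = 1; 0 - 14 = -14, which IS divisible by 1, so compatible.
    Write x = 14 + 21·t and substitute into x ≡ 0 (mod 4): 21·t ≡ 0 − 14 = -14 (mod 4).
    Reduce coefficients mod 4: 1·t ≡ 2 (mod 4).
    So t ≡ 2 (mod 4).
    Then x = 14 + 21·2 = 56, valid modulo lcm(21, 4) = 84: x ≡ 56 (mod 84).
  Combine with x ≡ 4 (mod 8): gcd(84, 8) = 4; 4 - 56 = -52, which IS divisible by 4, so compatible.
    Write x = 56 + 84·t and substitute into x ≡ 4 (mod 8): 84·t ≡ 4 − 56 = -52 (mod 8).
    Divide the congruence (and modulus) by g = 4: 21·t ≡ -13 (mod 2).
    Reduce coefficients mod 2: 1·t ≡ 1 (mod 2).
    So t ≡ 1 (mod 2).
    Then x = 56 + 84·1 = 140, valid modulo lcm(84, 8) = 168: x ≡ 140 (mod 168).
Verify: 140 mod 21 = 14, 140 mod 4 = 0, 140 mod 8 = 4.

x ≡ 140 (mod 168).


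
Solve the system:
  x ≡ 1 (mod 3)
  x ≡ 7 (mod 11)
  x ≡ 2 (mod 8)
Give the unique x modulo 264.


Moduli 3, 11, 8 are pairwise coprime; by CRT there is a unique solution modulo M = 3 · 11 · 8 = 264.
Solve pairwise, accumulating the modulus:
  Start with x ≡ 1 (mod 3).
  Combine with x ≡ 7 (mod 11): since gcd(3, 11) = 1, we get a unique residue mod 33.
    Write x = 1 + 3·t and substitute into x ≡ 7 (mod 11): 3·t ≡ 7 − 1 = 6 (mod 11).
    The inverse of 3 mod 11 is 4 (since 3·4 = 12 = 1·11 + 1), so t ≡ 4·6 = 24 ≡ 2 (mod 11).
    Then x = 1 + 3·2 = 7, valid modulo lcm(3, 11) = 33: x ≡ 7 (mod 33).
  Combine with x ≡ 2 (mod 8): since gcd(33, 8) = 1, we get a unique residue mod 264.
    Write x = 7 + 33·t and substitute into x ≡ 2 (mod 8): 33·t ≡ 2 − 7 = -5 (mod 8).
    Reduce coefficients mod 8: 1·t ≡ 3 (mod 8).
    So t ≡ 3 (mod 8).
    Then x = 7 + 33·3 = 106, valid modulo lcm(33, 8) = 264: x ≡ 106 (mod 264).
Verify: 106 mod 3 = 1 ✓, 106 mod 11 = 7 ✓, 106 mod 8 = 2 ✓.

x ≡ 106 (mod 264).


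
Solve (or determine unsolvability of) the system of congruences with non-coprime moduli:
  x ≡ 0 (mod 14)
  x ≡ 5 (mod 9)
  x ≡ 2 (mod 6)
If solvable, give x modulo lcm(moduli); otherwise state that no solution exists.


Moduli 14, 9, 6 are not pairwise coprime, so CRT works modulo lcm(m_i) when all pairwise compatibility conditions hold.
Pairwise compatibility: gcd(m_i, m_j) must divide a_i - a_j for every pair.
Merge one congruence at a time:
  Start: x ≡ 0 (mod 14).
  Combine with x ≡ 5 (mod 9): gcd(14, 9) = 1; 5 - 0 = 5, which IS divisible by 1, so compatible.
    Write x = 0 + 14·t and substitute into x ≡ 5 (mod 9): 14·t ≡ 5 − 0 = 5 (mod 9).
    Reduce coefficients mod 9: 5·t ≡ 5 (mod 9).
    The inverse of 5 mod 9 is 2 (since 5·2 = 10 = 1·9 + 1), so t ≡ 2·5 = 10 ≡ 1 (mod 9).
    Then x = 0 + 14·1 = 14, valid modulo lcm(14, 9) = 126: x ≡ 14 (mod 126).
  Combine with x ≡ 2 (mod 6): gcd(126, 6) = 6; 2 - 14 = -12, which IS divisible by 6, so compatible.
    Write x = 14 + 126·t and substitute into x ≡ 2 (mod 6): 126·t ≡ 2 − 14 = -12 (mod 6).
    Divide the congruence (and modulus) by g = 6: 21·t ≡ -2 (mod 1).
    Modulo 1 every t works; take t = 0.
    Then x = 14 + 126·0 = 14, valid modulo lcm(126, 6) = 126: x ≡ 14 (mod 126).
Verify: 14 mod 14 = 0, 14 mod 9 = 5, 14 mod 6 = 2.

x ≡ 14 (mod 126).


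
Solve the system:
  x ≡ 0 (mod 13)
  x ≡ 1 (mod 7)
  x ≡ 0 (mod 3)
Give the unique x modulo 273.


Moduli 13, 7, 3 are pairwise coprime; by CRT there is a unique solution modulo M = 13 · 7 · 3 = 273.
Solve pairwise, accumulating the modulus:
  Start with x ≡ 0 (mod 13).
  Combine with x ≡ 1 (mod 7): since gcd(13, 7) = 1, we get a unique residue mod 91.
    Write x = 0 + 13·t and substitute into x ≡ 1 (mod 7): 13·t ≡ 1 − 0 = 1 (mod 7).
    Reduce coefficients mod 7: 6·t ≡ 1 (mod 7).
    The inverse of 6 mod 7 is 6 (since 6·6 = 36 = 5·7 + 1), so t ≡ 6·1 = 6 ≡ 6 (mod 7).
    Then x = 0 + 13·6 = 78, valid modulo lcm(13, 7) = 91: x ≡ 78 (mod 91).
  Combine with x ≡ 0 (mod 3): since gcd(91, 3) = 1, we get a unique residue mod 273.
    Write x = 78 + 91·t and substitute into x ≡ 0 (mod 3): 91·t ≡ 0 − 78 = -78 (mod 3).
    Reduce coefficients mod 3: 1·t ≡ 0 (mod 3).
    So t ≡ 0 (mod 3).
    Then x = 78 + 91·0 = 78, valid modulo lcm(91, 3) = 273: x ≡ 78 (mod 273).
Verify: 78 mod 13 = 0 ✓, 78 mod 7 = 1 ✓, 78 mod 3 = 0 ✓.

x ≡ 78 (mod 273).


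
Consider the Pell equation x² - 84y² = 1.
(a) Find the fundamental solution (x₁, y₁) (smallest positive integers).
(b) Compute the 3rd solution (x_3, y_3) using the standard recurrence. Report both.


Step 1: Find the fundamental solution (x₁, y₁) of x² - 84y² = 1.
  Expand √84 as a continued fraction. a₀ = ⌊√84⌋ = 9; iterate m_{k+1} = d_k·a_k − m_k, d_{k+1} = (84 − m_{k+1}²)/d_k, a_{k+1} = ⌊(a₀ + m_{k+1})/d_{k+1}⌋ (starting m₀ = 0, d₀ = 1), with convergents p_k = a_k·p_{k-1} + p_{k-2}, q_k = a_k·q_{k-1} + q_{k-2} (p₋₁ = 1, q₋₁ = 0):
  k = 0: a₀ = 9; p₀/q₀ = 9/1; p₀² − 84·q₀² = 81 − 84 = -3.
  k = 1: m = 9, d = 3, a = ⌊(9 + 9)/3⌋ = 6; p/q = (6·9 + 1)/(6·1 + 0) = 55/6; p² − 84·q² = 3025 − 3024 = 1.
  The first convergent with p² − 84·q² = 1 gives the fundamental solution (x₁, y₁) = (55, 6).
Step 2: Apply the recurrence (x_{n+1}, y_{n+1}) = (x₁x_n + 84y₁y_n, x₁y_n + y₁x_n) repeatedly.
  From (x_1, y_1) = (55, 6): x_2 = 55·55 + 84·6·6 = 6049; y_2 = 55·6 + 6·55 = 660.
  From (x_2, y_2) = (6049, 660): x_3 = 55·6049 + 84·6·660 = 665335; y_3 = 55·660 + 6·6049 = 72594.
Step 3: Verify x_3² - 84·y_3² = 442670662225 - 442670662224 = 1 (should be 1). ✓

(x_1, y_1) = (55, 6); (x_3, y_3) = (665335, 72594).


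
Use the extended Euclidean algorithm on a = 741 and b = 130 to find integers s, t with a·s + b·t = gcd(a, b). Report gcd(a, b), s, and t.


Euclidean algorithm on (741, 130) — divide until remainder is 0:
  741 = 5 · 130 + 91
  130 = 1 · 91 + 39
  91 = 2 · 39 + 13
  39 = 3 · 13 + 0
gcd(741, 130) = 13.
Track Bezout coefficients alongside the remainders: start with r₀ = 741 = a·1 + b·0 (s = 1, t = 0) and r₁ = 130 = a·0 + b·1 (s = 0, t = 1); each new remainder r_{k+1} = r_{k-1} − q_k·r_k inherits s_{k+1} = s_{k-1} − q_k·s_k, t_{k+1} = t_{k-1} − q_k·t_k, so r_k = a·s_k + b·t_k at every step:
  q = 5: r = 91, s = 1 − 5·0 = 1, t = 0 − 5·1 = -5  (check: 741·1 + 130·(-5) = 91)
  q = 1: r = 39, s = 0 − 1·1 = -1, t = 1 − 1·(-5) = 6  (check: 741·(-1) + 130·6 = 39)
  q = 2: r = 13, s = 1 − 2·(-1) = 3, t = -5 − 2·6 = -17  (check: 741·3 + 130·(-17) = 13)
The row with r = 13 (the gcd) gives the Bezout coefficients s = 3, t = -17.
Result: 741 · (3) + 130 · (-17) = 13.

gcd(741, 130) = 13; s = 3, t = -17 (check: 741·3 + 130·(-17) = 13).


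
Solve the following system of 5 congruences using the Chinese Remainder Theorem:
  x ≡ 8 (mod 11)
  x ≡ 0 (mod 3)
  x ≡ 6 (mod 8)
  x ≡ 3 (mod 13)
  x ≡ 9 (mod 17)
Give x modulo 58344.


Product of moduli M = 11 · 3 · 8 · 13 · 17 = 58344.
Merge one congruence at a time:
  Start: x ≡ 8 (mod 11).
  Combine with x ≡ 0 (mod 3); new modulus lcm = 33.
    Write x = 8 + 11·t and substitute into x ≡ 0 (mod 3): 11·t ≡ 0 − 8 = -8 (mod 3).
    Reduce coefficients mod 3: 2·t ≡ 1 (mod 3).
    The inverse of 2 mod 3 is 2 (since 2·2 = 4 = 1·3 + 1), so t ≡ 2·1 = 2 ≡ 2 (mod 3).
    Then x = 8 + 11·2 = 30, valid modulo lcm(11, 3) = 33: x ≡ 30 (mod 33).
  Combine with x ≡ 6 (mod 8); new modulus lcm = 264.
    Write x = 30 + 33·t and substitute into x ≡ 6 (mod 8): 33·t ≡ 6 − 30 = -24 (mod 8).
    Reduce coefficients mod 8: 1·t ≡ 0 (mod 8).
    So t ≡ 0 (mod 8).
    Then x = 30 + 33·0 = 30, valid modulo lcm(33, 8) = 264: x ≡ 30 (mod 264).
  Combine with x ≡ 3 (mod 13); new modulus lcm = 3432.
    Write x = 30 + 264·t and substitute into x ≡ 3 (mod 13): 264·t ≡ 3 − 30 = -27 (mod 13).
    Reduce coefficients mod 13: 4·t ≡ 12 (mod 13).
    The inverse of 4 mod 13 is 10 (since 4·10 = 40 = 3·13 + 1), so t ≡ 10·12 = 120 ≡ 3 (mod 13).
    Then x = 30 + 264·3 = 822, valid modulo lcm(264, 13) = 3432: x ≡ 822 (mod 3432).
  Combine with x ≡ 9 (mod 17); new modulus lcm = 58344.
    Write x = 822 + 3432·t and substitute into x ≡ 9 (mod 17): 3432·t ≡ 9 − 822 = -813 (mod 17).
    Reduce coefficients mod 17: 15·t ≡ 3 (mod 17).
    The inverse of 15 mod 17 is 8 (since 15·8 = 120 = 7·17 + 1), so t ≡ 8·3 = 24 ≡ 7 (mod 17).
    Then x = 822 + 3432·7 = 24846, valid modulo lcm(3432, 17) = 58344: x ≡ 24846 (mod 58344).
Verify against each original: 24846 mod 11 = 8, 24846 mod 3 = 0, 24846 mod 8 = 6, 24846 mod 13 = 3, 24846 mod 17 = 9.

x ≡ 24846 (mod 58344).


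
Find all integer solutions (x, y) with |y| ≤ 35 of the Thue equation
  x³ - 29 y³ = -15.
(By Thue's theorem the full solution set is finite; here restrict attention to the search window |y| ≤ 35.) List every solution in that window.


The equation is x³ - 29y³ = -15. For fixed y, x³ = 29·y³ − 15, so a solution requires the RHS to be a perfect cube.
Strategy: iterate y from -35 to 35, compute RHS = 29·y³ − 15, and check whether it is a (positive or negative) perfect cube.
Check small values of y:
  y = 0: RHS = -15 is not a perfect cube.
  y = 1: RHS = 14 is not a perfect cube.
  y = -1: RHS = -44 is not a perfect cube.
  y = 2: RHS = 217 is not a perfect cube.
  y = -2: RHS = -247 is not a perfect cube.
  y = 3: RHS = 768 is not a perfect cube.
  y = -3: RHS = -798 is not a perfect cube.
Continuing the search up to |y| = 35 finds no solutions either.
No (x, y) in the scanned range satisfies the equation.

No integer solutions with |y| ≤ 35.


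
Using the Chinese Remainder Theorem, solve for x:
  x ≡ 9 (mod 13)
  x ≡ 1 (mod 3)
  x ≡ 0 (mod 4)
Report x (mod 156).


Moduli 13, 3, 4 are pairwise coprime; by CRT there is a unique solution modulo M = 13 · 3 · 4 = 156.
Solve pairwise, accumulating the modulus:
  Start with x ≡ 9 (mod 13).
  Combine with x ≡ 1 (mod 3): since gcd(13, 3) = 1, we get a unique residue mod 39.
    Write x = 9 + 13·t and substitute into x ≡ 1 (mod 3): 13·t ≡ 1 − 9 = -8 (mod 3).
    Reduce coefficients mod 3: 1·t ≡ 1 (mod 3).
    So t ≡ 1 (mod 3).
    Then x = 9 + 13·1 = 22, valid modulo lcm(13, 3) = 39: x ≡ 22 (mod 39).
  Combine with x ≡ 0 (mod 4): since gcd(39, 4) = 1, we get a unique residue mod 156.
    Write x = 22 + 39·t and substitute into x ≡ 0 (mod 4): 39·t ≡ 0 − 22 = -22 (mod 4).
    Reduce coefficients mod 4: 3·t ≡ 2 (mod 4).
    The inverse of 3 mod 4 is 3 (since 3·3 = 9 = 2·4 + 1), so t ≡ 3·2 = 6 ≡ 2 (mod 4).
    Then x = 22 + 39·2 = 100, valid modulo lcm(39, 4) = 156: x ≡ 100 (mod 156).
Verify: 100 mod 13 = 9 ✓, 100 mod 3 = 1 ✓, 100 mod 4 = 0 ✓.

x ≡ 100 (mod 156).


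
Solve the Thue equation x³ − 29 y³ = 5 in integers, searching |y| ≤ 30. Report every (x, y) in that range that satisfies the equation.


The equation is x³ - 29y³ = 5. For fixed y, x³ = 29·y³ + 5, so a solution requires the RHS to be a perfect cube.
Strategy: iterate y from -30 to 30, compute RHS = 29·y³ + 5, and check whether it is a (positive or negative) perfect cube.
Check small values of y:
  y = 0: RHS = 5 is not a perfect cube.
  y = 1: RHS = 34 is not a perfect cube.
  y = -1: RHS = -24 is not a perfect cube.
  y = 2: RHS = 237 is not a perfect cube.
  y = -2: RHS = -227 is not a perfect cube.
  y = 3: RHS = 788 is not a perfect cube.
  y = -3: RHS = -778 is not a perfect cube.
Continuing the search up to |y| = 30 finds no solutions either.
No (x, y) in the scanned range satisfies the equation.

No integer solutions with |y| ≤ 30.


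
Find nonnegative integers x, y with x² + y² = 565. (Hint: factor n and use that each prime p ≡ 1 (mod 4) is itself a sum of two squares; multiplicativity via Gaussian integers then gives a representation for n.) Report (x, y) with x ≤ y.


Step 1: Factor n = 565 = 5 · 113.
Step 2: Check the mod-4 condition on each prime factor: 5 ≡ 1 (mod 4), exponent 1; 113 ≡ 1 (mod 4), exponent 1.
All primes ≡ 3 (mod 4) appear to even exponent (or don't appear), so by the two-squares theorem n IS expressible as a sum of two squares.
Step 3: Build a representation. Here n = 5 · 113 is a product of primes ≡ 1 (mod 4). Each prime p ≡ 1 (mod 4) is itself a sum of two squares; find a² by testing p − a² for a perfect square:
  5: 5 − 1² = 4 = 2² ⇒ 5 = 1² + 2².
  113: 113 − 1² = 112, 113 − 2² = 109, 113 − 3² = 104, 113 − 4² = 97, 113 − 5² = 88, 113 − 6² = 77, 113 − 7² = 64 = 8² ⇒ 113 = 7² + 8².
  Combine using the Brahmagupta–Fibonacci identity (a² + b²)(c² + d²) = (ac − bd)² + (ad + bc)² = (ac + bd)² + (ad − bc)²:
  5 · 113 = 565: from (1² + 2²)(7² + 8²), take (1·7 − 2·8, 1·8 + 2·7) = (7 − 16, 8 + 14) = (-9, 22); dropping signs (only squares matter) gives (9, 22); check 9² + 22² = 81 + 484 = 565 ✓.
Step 4: Order so x ≤ y and verify: 9² + 22² = 81 + 484 = 565 = n. ✓

n = 565 = 9² + 22² (one valid representation with x ≤ y).


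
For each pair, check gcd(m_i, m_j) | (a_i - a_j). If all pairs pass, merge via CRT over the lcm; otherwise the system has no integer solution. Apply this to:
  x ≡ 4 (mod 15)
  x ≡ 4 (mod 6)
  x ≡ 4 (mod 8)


Moduli 15, 6, 8 are not pairwise coprime, so CRT works modulo lcm(m_i) when all pairwise compatibility conditions hold.
Pairwise compatibility: gcd(m_i, m_j) must divide a_i - a_j for every pair.
Merge one congruence at a time:
  Start: x ≡ 4 (mod 15).
  Combine with x ≡ 4 (mod 6): gcd(15, 6) = 3; 4 - 4 = 0, which IS divisible by 3, so compatible.
    Write x = 4 + 15·t and substitute into x ≡ 4 (mod 6): 15·t ≡ 4 − 4 = 0 (mod 6).
    Divide the congruence (and modulus) by g = 3: 5·t ≡ 0 (mod 2).
    Reduce coefficients mod 2: 1·t ≡ 0 (mod 2).
    So t ≡ 0 (mod 2).
    Then x = 4 + 15·0 = 4, valid modulo lcm(15, 6) = 30: x ≡ 4 (mod 30).
  Combine with x ≡ 4 (mod 8): gcd(30, 8) = 2; 4 - 4 = 0, which IS divisible by 2, so compatible.
    Write x = 4 + 30·t and substitute into x ≡ 4 (mod 8): 30·t ≡ 4 − 4 = 0 (mod 8).
    Divide the congruence (and modulus) by g = 2: 15·t ≡ 0 (mod 4).
    Reduce coefficients mod 4: 3·t ≡ 0 (mod 4).
    The inverse of 3 mod 4 is 3 (since 3·3 = 9 = 2·4 + 1), so t ≡ 3·0 = 0 ≡ 0 (mod 4).
    Then x = 4 + 30·0 = 4, valid modulo lcm(30, 8) = 120: x ≡ 4 (mod 120).
Verify: 4 mod 15 = 4, 4 mod 6 = 4, 4 mod 8 = 4.

x ≡ 4 (mod 120).


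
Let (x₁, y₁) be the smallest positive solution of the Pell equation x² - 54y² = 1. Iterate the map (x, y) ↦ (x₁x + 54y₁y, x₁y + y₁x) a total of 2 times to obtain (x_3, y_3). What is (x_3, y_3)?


Step 1: Find the fundamental solution (x₁, y₁) of x² - 54y² = 1.
  Expand √54 as a continued fraction. a₀ = ⌊√54⌋ = 7; iterate m_{k+1} = d_k·a_k − m_k, d_{k+1} = (54 − m_{k+1}²)/d_k, a_{k+1} = ⌊(a₀ + m_{k+1})/d_{k+1}⌋ (starting m₀ = 0, d₀ = 1), with convergents p_k = a_k·p_{k-1} + p_{k-2}, q_k = a_k·q_{k-1} + q_{k-2} (p₋₁ = 1, q₋₁ = 0):
  k = 0: a₀ = 7; p₀/q₀ = 7/1; p₀² − 54·q₀² = 49 − 54 = -5.
  k = 1: m = 7, d = 5, a = ⌊(7 + 7)/5⌋ = 2; p/q = (2·7 + 1)/(2·1 + 0) = 15/2; p² − 54·q² = 225 − 216 = 9.
  k = 2: m = 3, d = 9, a = ⌊(7 + 3)/9⌋ = 1; p/q = (1·15 + 7)/(1·2 + 1) = 22/3; p² − 54·q² = 484 − 486 = -2.
  k = 3: m = 6, d = 2, a = ⌊(7 + 6)/2⌋ = 6; p/q = (6·22 + 15)/(6·3 + 2) = 147/20; p² − 54·q² = 21609 − 21600 = 9.
  k = 4: m = 6, d = 9, a = ⌊(7 + 6)/9⌋ = 1; p/q = (1·147 + 22)/(1·20 + 3) = 169/23; p² − 54·q² = 28561 − 28566 = -5.
  k = 5: m = 3, d = 5, a = ⌊(7 + 3)/5⌋ = 2; p/q = (2·169 + 147)/(2·23 + 20) = 485/66; p² − 54·q² = 235225 − 235224 = 1.
  The first convergent with p² − 54·q² = 1 gives the fundamental solution (x₁, y₁) = (485, 66).
Step 2: Apply the recurrence (x_{n+1}, y_{n+1}) = (x₁x_n + 54y₁y_n, x₁y_n + y₁x_n) repeatedly.
  From (x_1, y_1) = (485, 66): x_2 = 485·485 + 54·66·66 = 470449; y_2 = 485·66 + 66·485 = 64020.
  From (x_2, y_2) = (470449, 64020): x_3 = 485·470449 + 54·66·64020 = 456335045; y_3 = 485·64020 + 66·470449 = 62099334.
Step 3: Verify x_3² - 54·y_3² = 208241673295152025 - 208241673295152024 = 1 (should be 1). ✓

(x_1, y_1) = (485, 66); (x_3, y_3) = (456335045, 62099334).


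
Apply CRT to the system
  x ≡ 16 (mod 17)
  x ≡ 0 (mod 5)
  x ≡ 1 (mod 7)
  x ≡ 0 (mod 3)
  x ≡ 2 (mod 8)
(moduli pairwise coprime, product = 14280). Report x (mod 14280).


Product of moduli M = 17 · 5 · 7 · 3 · 8 = 14280.
Merge one congruence at a time:
  Start: x ≡ 16 (mod 17).
  Combine with x ≡ 0 (mod 5); new modulus lcm = 85.
    Write x = 16 + 17·t and substitute into x ≡ 0 (mod 5): 17·t ≡ 0 − 16 = -16 (mod 5).
    Reduce coefficients mod 5: 2·t ≡ 4 (mod 5).
    The inverse of 2 mod 5 is 3 (since 2·3 = 6 = 1·5 + 1), so t ≡ 3·4 = 12 ≡ 2 (mod 5).
    Then x = 16 + 17·2 = 50, valid modulo lcm(17, 5) = 85: x ≡ 50 (mod 85).
  Combine with x ≡ 1 (mod 7); new modulus lcm = 595.
    Write x = 50 + 85·t and substitute into x ≡ 1 (mod 7): 85·t ≡ 1 − 50 = -49 (mod 7).
    Reduce coefficients mod 7: 1·t ≡ 0 (mod 7).
    So t ≡ 0 (mod 7).
    Then x = 50 + 85·0 = 50, valid modulo lcm(85, 7) = 595: x ≡ 50 (mod 595).
  Combine with x ≡ 0 (mod 3); new modulus lcm = 1785.
    Write x = 50 + 595·t and substitute into x ≡ 0 (mod 3): 595·t ≡ 0 − 50 = -50 (mod 3).
    Reduce coefficients mod 3: 1·t ≡ 1 (mod 3).
    So t ≡ 1 (mod 3).
    Then x = 50 + 595·1 = 645, valid modulo lcm(595, 3) = 1785: x ≡ 645 (mod 1785).
  Combine with x ≡ 2 (mod 8); new modulus lcm = 14280.
    Write x = 645 + 1785·t and substitute into x ≡ 2 (mod 8): 1785·t ≡ 2 − 645 = -643 (mod 8).
    Reduce coefficients mod 8: 1·t ≡ 5 (mod 8).
    So t ≡ 5 (mod 8).
    Then x = 645 + 1785·5 = 9570, valid modulo lcm(1785, 8) = 14280: x ≡ 9570 (mod 14280).
Verify against each original: 9570 mod 17 = 16, 9570 mod 5 = 0, 9570 mod 7 = 1, 9570 mod 3 = 0, 9570 mod 8 = 2.

x ≡ 9570 (mod 14280).


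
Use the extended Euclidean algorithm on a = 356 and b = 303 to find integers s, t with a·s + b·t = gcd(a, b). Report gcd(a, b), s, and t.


Euclidean algorithm on (356, 303) — divide until remainder is 0:
  356 = 1 · 303 + 53
  303 = 5 · 53 + 38
  53 = 1 · 38 + 15
  38 = 2 · 15 + 8
  15 = 1 · 8 + 7
  8 = 1 · 7 + 1
  7 = 7 · 1 + 0
gcd(356, 303) = 1.
Track Bezout coefficients alongside the remainders: start with r₀ = 356 = a·1 + b·0 (s = 1, t = 0) and r₁ = 303 = a·0 + b·1 (s = 0, t = 1); each new remainder r_{k+1} = r_{k-1} − q_k·r_k inherits s_{k+1} = s_{k-1} − q_k·s_k, t_{k+1} = t_{k-1} − q_k·t_k, so r_k = a·s_k + b·t_k at every step:
  q = 1: r = 53, s = 1 − 1·0 = 1, t = 0 − 1·1 = -1  (check: 356·1 + 303·(-1) = 53)
  q = 5: r = 38, s = 0 − 5·1 = -5, t = 1 − 5·(-1) = 6  (check: 356·(-5) + 303·6 = 38)
  q = 1: r = 15, s = 1 − 1·(-5) = 6, t = -1 − 1·6 = -7  (check: 356·6 + 303·(-7) = 15)
  q = 2: r = 8, s = -5 − 2·6 = -17, t = 6 − 2·(-7) = 20  (check: 356·(-17) + 303·20 = 8)
  q = 1: r = 7, s = 6 − 1·(-17) = 23, t = -7 − 1·20 = -27  (check: 356·23 + 303·(-27) = 7)
  q = 1: r = 1, s = -17 − 1·23 = -40, t = 20 − 1·(-27) = 47  (check: 356·(-40) + 303·47 = 1)
The row with r = 1 (the gcd) gives the Bezout coefficients s = -40, t = 47.
Result: 356 · (-40) + 303 · (47) = 1.

gcd(356, 303) = 1; s = -40, t = 47 (check: 356·(-40) + 303·47 = 1).


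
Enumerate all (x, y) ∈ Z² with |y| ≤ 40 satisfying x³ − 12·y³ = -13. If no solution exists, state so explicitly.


The equation is x³ - 12y³ = -13. For fixed y, x³ = 12·y³ − 13, so a solution requires the RHS to be a perfect cube.
Strategy: iterate y from -40 to 40, compute RHS = 12·y³ − 13, and check whether it is a (positive or negative) perfect cube.
Check small values of y:
  y = 0: RHS = -13 is not a perfect cube.
  y = 1: RHS = -1 = (-1)³ ⇒ x = -1 works.
  y = -1: RHS = -25 is not a perfect cube.
  y = 2: RHS = 83 is not a perfect cube.
  y = -2: RHS = -109 is not a perfect cube.
  y = 3: RHS = 311 is not a perfect cube.
  y = -3: RHS = -337 is not a perfect cube.
Continuing the search up to |y| = 40 finds no further solutions beyond those listed.
Collected solutions: (-1, 1).

Solutions (with |y| ≤ 40): (-1, 1).


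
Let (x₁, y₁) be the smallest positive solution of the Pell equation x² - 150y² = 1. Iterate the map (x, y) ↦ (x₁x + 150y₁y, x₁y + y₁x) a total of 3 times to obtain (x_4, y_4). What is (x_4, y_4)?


Step 1: Find the fundamental solution (x₁, y₁) of x² - 150y² = 1.
  Expand √150 as a continued fraction. a₀ = ⌊√150⌋ = 12; iterate m_{k+1} = d_k·a_k − m_k, d_{k+1} = (150 − m_{k+1}²)/d_k, a_{k+1} = ⌊(a₀ + m_{k+1})/d_{k+1}⌋ (starting m₀ = 0, d₀ = 1), with convergents p_k = a_k·p_{k-1} + p_{k-2}, q_k = a_k·q_{k-1} + q_{k-2} (p₋₁ = 1, q₋₁ = 0):
  k = 0: a₀ = 12; p₀/q₀ = 12/1; p₀² − 150·q₀² = 144 − 150 = -6.
  k = 1: m = 12, d = 6, a = ⌊(12 + 12)/6⌋ = 4; p/q = (4·12 + 1)/(4·1 + 0) = 49/4; p² − 150·q² = 2401 − 2400 = 1.
  The first convergent with p² − 150·q² = 1 gives the fundamental solution (x₁, y₁) = (49, 4).
Step 2: Apply the recurrence (x_{n+1}, y_{n+1}) = (x₁x_n + 150y₁y_n, x₁y_n + y₁x_n) repeatedly.
  From (x_1, y_1) = (49, 4): x_2 = 49·49 + 150·4·4 = 4801; y_2 = 49·4 + 4·49 = 392.
  From (x_2, y_2) = (4801, 392): x_3 = 49·4801 + 150·4·392 = 470449; y_3 = 49·392 + 4·4801 = 38412.
  From (x_3, y_3) = (470449, 38412): x_4 = 49·470449 + 150·4·38412 = 46099201; y_4 = 49·38412 + 4·470449 = 3763984.
Step 3: Verify x_4² - 150·y_4² = 2125136332838401 - 2125136332838400 = 1 (should be 1). ✓

(x_1, y_1) = (49, 4); (x_4, y_4) = (46099201, 3763984).


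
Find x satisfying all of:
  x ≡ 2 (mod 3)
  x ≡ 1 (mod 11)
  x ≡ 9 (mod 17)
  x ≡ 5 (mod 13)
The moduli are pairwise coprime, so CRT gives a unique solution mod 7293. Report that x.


Product of moduli M = 3 · 11 · 17 · 13 = 7293.
Merge one congruence at a time:
  Start: x ≡ 2 (mod 3).
  Combine with x ≡ 1 (mod 11); new modulus lcm = 33.
    Write x = 2 + 3·t and substitute into x ≡ 1 (mod 11): 3·t ≡ 1 − 2 = -1 (mod 11).
    Reduce coefficients mod 11: 3·t ≡ 10 (mod 11).
    The inverse of 3 mod 11 is 4 (since 3·4 = 12 = 1·11 + 1), so t ≡ 4·10 = 40 ≡ 7 (mod 11).
    Then x = 2 + 3·7 = 23, valid modulo lcm(3, 11) = 33: x ≡ 23 (mod 33).
  Combine with x ≡ 9 (mod 17); new modulus lcm = 561.
    Write x = 23 + 33·t and substitute into x ≡ 9 (mod 17): 33·t ≡ 9 − 23 = -14 (mod 17).
    Reduce coefficients mod 17: 16·t ≡ 3 (mod 17).
    The inverse of 16 mod 17 is 16 (since 16·16 = 256 = 15·17 + 1), so t ≡ 16·3 = 48 ≡ 14 (mod 17).
    Then x = 23 + 33·14 = 485, valid modulo lcm(33, 17) = 561: x ≡ 485 (mod 561).
  Combine with x ≡ 5 (mod 13); new modulus lcm = 7293.
    Write x = 485 + 561·t and substitute into x ≡ 5 (mod 13): 561·t ≡ 5 − 485 = -480 (mod 13).
    Reduce coefficients mod 13: 2·t ≡ 1 (mod 13).
    The inverse of 2 mod 13 is 7 (since 2·7 = 14 = 1·13 + 1), so t ≡ 7·1 = 7 ≡ 7 (mod 13).
    Then x = 485 + 561·7 = 4412, valid modulo lcm(561, 13) = 7293: x ≡ 4412 (mod 7293).
Verify against each original: 4412 mod 3 = 2, 4412 mod 11 = 1, 4412 mod 17 = 9, 4412 mod 13 = 5.

x ≡ 4412 (mod 7293).


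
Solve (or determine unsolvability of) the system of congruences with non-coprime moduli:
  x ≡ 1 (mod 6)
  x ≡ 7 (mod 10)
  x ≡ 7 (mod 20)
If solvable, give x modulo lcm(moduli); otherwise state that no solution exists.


Moduli 6, 10, 20 are not pairwise coprime, so CRT works modulo lcm(m_i) when all pairwise compatibility conditions hold.
Pairwise compatibility: gcd(m_i, m_j) must divide a_i - a_j for every pair.
Merge one congruence at a time:
  Start: x ≡ 1 (mod 6).
  Combine with x ≡ 7 (mod 10): gcd(6, 10) = 2; 7 - 1 = 6, which IS divisible by 2, so compatible.
    Write x = 1 + 6·t and substitute into x ≡ 7 (mod 10): 6·t ≡ 7 − 1 = 6 (mod 10).
    Divide the congruence (and modulus) by g = 2: 3·t ≡ 3 (mod 5).
    The inverse of 3 mod 5 is 2 (since 3·2 = 6 = 1·5 + 1), so t ≡ 2·3 = 6 ≡ 1 (mod 5).
    Then x = 1 + 6·1 = 7, valid modulo lcm(6, 10) = 30: x ≡ 7 (mod 30).
  Combine with x ≡ 7 (mod 20): gcd(30, 20) = 10; 7 - 7 = 0, which IS divisible by 10, so compatible.
    Write x = 7 + 30·t and substitute into x ≡ 7 (mod 20): 30·t ≡ 7 − 7 = 0 (mod 20).
    Divide the congruence (and modulus) by g = 10: 3·t ≡ 0 (mod 2).
    Reduce coefficients mod 2: 1·t ≡ 0 (mod 2).
    So t ≡ 0 (mod 2).
    Then x = 7 + 30·0 = 7, valid modulo lcm(30, 20) = 60: x ≡ 7 (mod 60).
Verify: 7 mod 6 = 1, 7 mod 10 = 7, 7 mod 20 = 7.

x ≡ 7 (mod 60).


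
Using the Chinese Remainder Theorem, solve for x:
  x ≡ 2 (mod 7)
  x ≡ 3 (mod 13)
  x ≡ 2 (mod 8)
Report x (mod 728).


Moduli 7, 13, 8 are pairwise coprime; by CRT there is a unique solution modulo M = 7 · 13 · 8 = 728.
Solve pairwise, accumulating the modulus:
  Start with x ≡ 2 (mod 7).
  Combine with x ≡ 3 (mod 13): since gcd(7, 13) = 1, we get a unique residue mod 91.
    Write x = 2 + 7·t and substitute into x ≡ 3 (mod 13): 7·t ≡ 3 − 2 = 1 (mod 13).
    The inverse of 7 mod 13 is 2 (since 7·2 = 14 = 1·13 + 1), so t ≡ 2·1 = 2 ≡ 2 (mod 13).
    Then x = 2 + 7·2 = 16, valid modulo lcm(7, 13) = 91: x ≡ 16 (mod 91).
  Combine with x ≡ 2 (mod 8): since gcd(91, 8) = 1, we get a unique residue mod 728.
    Write x = 16 + 91·t and substitute into x ≡ 2 (mod 8): 91·t ≡ 2 − 16 = -14 (mod 8).
    Reduce coefficients mod 8: 3·t ≡ 2 (mod 8).
    The inverse of 3 mod 8 is 3 (since 3·3 = 9 = 1·8 + 1), so t ≡ 3·2 = 6 ≡ 6 (mod 8).
    Then x = 16 + 91·6 = 562, valid modulo lcm(91, 8) = 728: x ≡ 562 (mod 728).
Verify: 562 mod 7 = 2 ✓, 562 mod 13 = 3 ✓, 562 mod 8 = 2 ✓.

x ≡ 562 (mod 728).


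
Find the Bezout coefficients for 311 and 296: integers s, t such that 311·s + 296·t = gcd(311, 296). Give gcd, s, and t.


Euclidean algorithm on (311, 296) — divide until remainder is 0:
  311 = 1 · 296 + 15
  296 = 19 · 15 + 11
  15 = 1 · 11 + 4
  11 = 2 · 4 + 3
  4 = 1 · 3 + 1
  3 = 3 · 1 + 0
gcd(311, 296) = 1.
Track Bezout coefficients alongside the remainders: start with r₀ = 311 = a·1 + b·0 (s = 1, t = 0) and r₁ = 296 = a·0 + b·1 (s = 0, t = 1); each new remainder r_{k+1} = r_{k-1} − q_k·r_k inherits s_{k+1} = s_{k-1} − q_k·s_k, t_{k+1} = t_{k-1} − q_k·t_k, so r_k = a·s_k + b·t_k at every step:
  q = 1: r = 15, s = 1 − 1·0 = 1, t = 0 − 1·1 = -1  (check: 311·1 + 296·(-1) = 15)
  q = 19: r = 11, s = 0 − 19·1 = -19, t = 1 − 19·(-1) = 20  (check: 311·(-19) + 296·20 = 11)
  q = 1: r = 4, s = 1 − 1·(-19) = 20, t = -1 − 1·20 = -21  (check: 311·20 + 296·(-21) = 4)
  q = 2: r = 3, s = -19 − 2·20 = -59, t = 20 − 2·(-21) = 62  (check: 311·(-59) + 296·62 = 3)
  q = 1: r = 1, s = 20 − 1·(-59) = 79, t = -21 − 1·62 = -83  (check: 311·79 + 296·(-83) = 1)
The row with r = 1 (the gcd) gives the Bezout coefficients s = 79, t = -83.
Result: 311 · (79) + 296 · (-83) = 1.

gcd(311, 296) = 1; s = 79, t = -83 (check: 311·79 + 296·(-83) = 1).


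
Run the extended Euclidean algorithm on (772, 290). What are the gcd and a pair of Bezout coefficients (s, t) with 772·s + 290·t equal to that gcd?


Euclidean algorithm on (772, 290) — divide until remainder is 0:
  772 = 2 · 290 + 192
  290 = 1 · 192 + 98
  192 = 1 · 98 + 94
  98 = 1 · 94 + 4
  94 = 23 · 4 + 2
  4 = 2 · 2 + 0
gcd(772, 290) = 2.
Track Bezout coefficients alongside the remainders: start with r₀ = 772 = a·1 + b·0 (s = 1, t = 0) and r₁ = 290 = a·0 + b·1 (s = 0, t = 1); each new remainder r_{k+1} = r_{k-1} − q_k·r_k inherits s_{k+1} = s_{k-1} − q_k·s_k, t_{k+1} = t_{k-1} − q_k·t_k, so r_k = a·s_k + b·t_k at every step:
  q = 2: r = 192, s = 1 − 2·0 = 1, t = 0 − 2·1 = -2  (check: 772·1 + 290·(-2) = 192)
  q = 1: r = 98, s = 0 − 1·1 = -1, t = 1 − 1·(-2) = 3  (check: 772·(-1) + 290·3 = 98)
  q = 1: r = 94, s = 1 − 1·(-1) = 2, t = -2 − 1·3 = -5  (check: 772·2 + 290·(-5) = 94)
  q = 1: r = 4, s = -1 − 1·2 = -3, t = 3 − 1·(-5) = 8  (check: 772·(-3) + 290·8 = 4)
  q = 23: r = 2, s = 2 − 23·(-3) = 71, t = -5 − 23·8 = -189  (check: 772·71 + 290·(-189) = 2)
The row with r = 2 (the gcd) gives the Bezout coefficients s = 71, t = -189.
Result: 772 · (71) + 290 · (-189) = 2.

gcd(772, 290) = 2; s = 71, t = -189 (check: 772·71 + 290·(-189) = 2).


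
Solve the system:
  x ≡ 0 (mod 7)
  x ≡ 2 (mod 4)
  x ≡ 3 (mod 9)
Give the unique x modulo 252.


Moduli 7, 4, 9 are pairwise coprime; by CRT there is a unique solution modulo M = 7 · 4 · 9 = 252.
Solve pairwise, accumulating the modulus:
  Start with x ≡ 0 (mod 7).
  Combine with x ≡ 2 (mod 4): since gcd(7, 4) = 1, we get a unique residue mod 28.
    Write x = 0 + 7·t and substitute into x ≡ 2 (mod 4): 7·t ≡ 2 − 0 = 2 (mod 4).
    Reduce coefficients mod 4: 3·t ≡ 2 (mod 4).
    The inverse of 3 mod 4 is 3 (since 3·3 = 9 = 2·4 + 1), so t ≡ 3·2 = 6 ≡ 2 (mod 4).
    Then x = 0 + 7·2 = 14, valid modulo lcm(7, 4) = 28: x ≡ 14 (mod 28).
  Combine with x ≡ 3 (mod 9): since gcd(28, 9) = 1, we get a unique residue mod 252.
    Write x = 14 + 28·t and substitute into x ≡ 3 (mod 9): 28·t ≡ 3 − 14 = -11 (mod 9).
    Reduce coefficients mod 9: 1·t ≡ 7 (mod 9).
    So t ≡ 7 (mod 9).
    Then x = 14 + 28·7 = 210, valid modulo lcm(28, 9) = 252: x ≡ 210 (mod 252).
Verify: 210 mod 7 = 0 ✓, 210 mod 4 = 2 ✓, 210 mod 9 = 3 ✓.

x ≡ 210 (mod 252).


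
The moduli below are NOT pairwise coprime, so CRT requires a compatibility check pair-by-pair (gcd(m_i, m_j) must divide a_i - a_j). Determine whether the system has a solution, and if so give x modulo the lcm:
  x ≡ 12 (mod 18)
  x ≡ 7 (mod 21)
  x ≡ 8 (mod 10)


Moduli 18, 21, 10 are not pairwise coprime, so CRT works modulo lcm(m_i) when all pairwise compatibility conditions hold.
Pairwise compatibility: gcd(m_i, m_j) must divide a_i - a_j for every pair.
Merge one congruence at a time:
  Start: x ≡ 12 (mod 18).
  Combine with x ≡ 7 (mod 21): gcd(18, 21) = 3, and 7 - 12 = -5 is NOT divisible by 3.
    ⇒ system is inconsistent (no integer solution).

No solution (the system is inconsistent).


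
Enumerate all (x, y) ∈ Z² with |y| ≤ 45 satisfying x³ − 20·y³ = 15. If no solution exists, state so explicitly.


The equation is x³ - 20y³ = 15. For fixed y, x³ = 20·y³ + 15, so a solution requires the RHS to be a perfect cube.
Strategy: iterate y from -45 to 45, compute RHS = 20·y³ + 15, and check whether it is a (positive or negative) perfect cube.
Check small values of y:
  y = 0: RHS = 15 is not a perfect cube.
  y = 1: RHS = 35 is not a perfect cube.
  y = -1: RHS = -5 is not a perfect cube.
  y = 2: RHS = 175 is not a perfect cube.
  y = -2: RHS = -145 is not a perfect cube.
  y = 3: RHS = 555 is not a perfect cube.
  y = -3: RHS = -525 is not a perfect cube.
Continuing the search up to |y| = 45 finds no solutions either.
No (x, y) in the scanned range satisfies the equation.

No integer solutions with |y| ≤ 45.


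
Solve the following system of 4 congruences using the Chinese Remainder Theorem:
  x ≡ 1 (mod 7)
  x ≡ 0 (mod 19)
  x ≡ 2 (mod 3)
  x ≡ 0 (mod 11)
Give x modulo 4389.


Product of moduli M = 7 · 19 · 3 · 11 = 4389.
Merge one congruence at a time:
  Start: x ≡ 1 (mod 7).
  Combine with x ≡ 0 (mod 19); new modulus lcm = 133.
    Write x = 1 + 7·t and substitute into x ≡ 0 (mod 19): 7·t ≡ 0 − 1 = -1 (mod 19).
    Reduce coefficients mod 19: 7·t ≡ 18 (mod 19).
    The inverse of 7 mod 19 is 11 (since 7·11 = 77 = 4·19 + 1), so t ≡ 11·18 = 198 ≡ 8 (mod 19).
    Then x = 1 + 7·8 = 57, valid modulo lcm(7, 19) = 133: x ≡ 57 (mod 133).
  Combine with x ≡ 2 (mod 3); new modulus lcm = 399.
    Write x = 57 + 133·t and substitute into x ≡ 2 (mod 3): 133·t ≡ 2 − 57 = -55 (mod 3).
    Reduce coefficients mod 3: 1·t ≡ 2 (mod 3).
    So t ≡ 2 (mod 3).
    Then x = 57 + 133·2 = 323, valid modulo lcm(133, 3) = 399: x ≡ 323 (mod 399).
  Combine with x ≡ 0 (mod 11); new modulus lcm = 4389.
    Write x = 323 + 399·t and substitute into x ≡ 0 (mod 11): 399·t ≡ 0 − 323 = -323 (mod 11).
    Reduce coefficients mod 11: 3·t ≡ 7 (mod 11).
    The inverse of 3 mod 11 is 4 (since 3·4 = 12 = 1·11 + 1), so t ≡ 4·7 = 28 ≡ 6 (mod 11).
    Then x = 323 + 399·6 = 2717, valid modulo lcm(399, 11) = 4389: x ≡ 2717 (mod 4389).
Verify against each original: 2717 mod 7 = 1, 2717 mod 19 = 0, 2717 mod 3 = 2, 2717 mod 11 = 0.

x ≡ 2717 (mod 4389).


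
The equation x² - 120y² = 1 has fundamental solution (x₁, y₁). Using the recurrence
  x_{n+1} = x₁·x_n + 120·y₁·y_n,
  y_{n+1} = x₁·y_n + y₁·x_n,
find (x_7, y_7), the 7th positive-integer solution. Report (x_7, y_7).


Step 1: Find the fundamental solution (x₁, y₁) of x² - 120y² = 1.
  Expand √120 as a continued fraction. a₀ = ⌊√120⌋ = 10; iterate m_{k+1} = d_k·a_k − m_k, d_{k+1} = (120 − m_{k+1}²)/d_k, a_{k+1} = ⌊(a₀ + m_{k+1})/d_{k+1}⌋ (starting m₀ = 0, d₀ = 1), with convergents p_k = a_k·p_{k-1} + p_{k-2}, q_k = a_k·q_{k-1} + q_{k-2} (p₋₁ = 1, q₋₁ = 0):
  k = 0: a₀ = 10; p₀/q₀ = 10/1; p₀² − 120·q₀² = 100 − 120 = -20.
  k = 1: m = 10, d = 20, a = ⌊(10 + 10)/20⌋ = 1; p/q = (1·10 + 1)/(1·1 + 0) = 11/1; p² − 120·q² = 121 − 120 = 1.
  The first convergent with p² − 120·q² = 1 gives the fundamental solution (x₁, y₁) = (11, 1).
Step 2: Apply the recurrence (x_{n+1}, y_{n+1}) = (x₁x_n + 120y₁y_n, x₁y_n + y₁x_n) repeatedly.
  From (x_1, y_1) = (11, 1): x_2 = 11·11 + 120·1·1 = 241; y_2 = 11·1 + 1·11 = 22.
  From (x_2, y_2) = (241, 22): x_3 = 11·241 + 120·1·22 = 5291; y_3 = 11·22 + 1·241 = 483.
  From (x_3, y_3) = (5291, 483): x_4 = 11·5291 + 120·1·483 = 116161; y_4 = 11·483 + 1·5291 = 10604.
  From (x_4, y_4) = (116161, 10604): x_5 = 11·116161 + 120·1·10604 = 2550251; y_5 = 11·10604 + 1·116161 = 232805.
  From (x_5, y_5) = (2550251, 232805): x_6 = 11·2550251 + 120·1·232805 = 55989361; y_6 = 11·232805 + 1·2550251 = 5111106.
  From (x_6, y_6) = (55989361, 5111106): x_7 = 11·55989361 + 120·1·5111106 = 1229215691; y_7 = 11·5111106 + 1·55989361 = 112211527.
Step 3: Verify x_7² - 120·y_7² = 1510971215000607481 - 1510971215000607480 = 1 (should be 1). ✓

(x_1, y_1) = (11, 1); (x_7, y_7) = (1229215691, 112211527).


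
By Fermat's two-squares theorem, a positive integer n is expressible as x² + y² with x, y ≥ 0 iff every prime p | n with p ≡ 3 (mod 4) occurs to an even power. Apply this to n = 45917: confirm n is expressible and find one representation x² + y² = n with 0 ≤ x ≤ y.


Step 1: Factor n = 45917 = 17 · 37 · 73.
Step 2: Check the mod-4 condition on each prime factor: 17 ≡ 1 (mod 4), exponent 1; 37 ≡ 1 (mod 4), exponent 1; 73 ≡ 1 (mod 4), exponent 1.
All primes ≡ 3 (mod 4) appear to even exponent (or don't appear), so by the two-squares theorem n IS expressible as a sum of two squares.
Step 3: Build a representation. Here n = 17 · 37 · 73 is a product of primes ≡ 1 (mod 4). Each prime p ≡ 1 (mod 4) is itself a sum of two squares; find a² by testing p − a² for a perfect square:
  17: 17 − 1² = 16 = 4² ⇒ 17 = 1² + 4².
  37: 37 − 1² = 36 = 6² ⇒ 37 = 1² + 6².
  73: 73 − 1² = 72, 73 − 2² = 69, 73 − 3² = 64 = 8² ⇒ 73 = 3² + 8².
  Combine using the Brahmagupta–Fibonacci identity (a² + b²)(c² + d²) = (ac − bd)² + (ad + bc)² = (ac + bd)² + (ad − bc)²:
  17 · 37 = 629: from (1² + 4²)(1² + 6²), take (1·1 − 4·6, 1·6 + 4·1) = (1 − 24, 6 + 4) = (-23, 10); dropping signs (only squares matter) gives (23, 10); check 23² + 10² = 529 + 100 = 629 ✓.
  629 · 73 = 45917: from (23² + 10²)(3² + 8²), take (23·3 − 10·8, 23·8 + 10·3) = (69 − 80, 184 + 30) = (-11, 214); dropping signs (only squares matter) gives (11, 214); check 11² + 214² = 121 + 45796 = 45917 ✓.
Step 4: Order so x ≤ y and verify: 11² + 214² = 121 + 45796 = 45917 = n. ✓

n = 45917 = 11² + 214² (one valid representation with x ≤ y).


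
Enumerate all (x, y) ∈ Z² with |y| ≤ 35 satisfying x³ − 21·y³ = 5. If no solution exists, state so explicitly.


The equation is x³ - 21y³ = 5. For fixed y, x³ = 21·y³ + 5, so a solution requires the RHS to be a perfect cube.
Strategy: iterate y from -35 to 35, compute RHS = 21·y³ + 5, and check whether it is a (positive or negative) perfect cube.
Check small values of y:
  y = 0: RHS = 5 is not a perfect cube.
  y = 1: RHS = 26 is not a perfect cube.
  y = -1: RHS = -16 is not a perfect cube.
  y = 2: RHS = 173 is not a perfect cube.
  y = -2: RHS = -163 is not a perfect cube.
  y = 3: RHS = 572 is not a perfect cube.
  y = -3: RHS = -562 is not a perfect cube.
Continuing the search up to |y| = 35 finds no solutions either.
No (x, y) in the scanned range satisfies the equation.

No integer solutions with |y| ≤ 35.


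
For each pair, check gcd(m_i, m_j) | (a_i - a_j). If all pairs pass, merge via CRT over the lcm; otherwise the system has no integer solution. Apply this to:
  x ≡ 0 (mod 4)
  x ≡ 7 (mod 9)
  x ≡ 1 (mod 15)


Moduli 4, 9, 15 are not pairwise coprime, so CRT works modulo lcm(m_i) when all pairwise compatibility conditions hold.
Pairwise compatibility: gcd(m_i, m_j) must divide a_i - a_j for every pair.
Merge one congruence at a time:
  Start: x ≡ 0 (mod 4).
  Combine with x ≡ 7 (mod 9): gcd(4, 9) = 1; 7 - 0 = 7, which IS divisible by 1, so compatible.
    Write x = 0 + 4·t and substitute into x ≡ 7 (mod 9): 4·t ≡ 7 − 0 = 7 (mod 9).
    The inverse of 4 mod 9 is 7 (since 4·7 = 28 = 3·9 + 1), so t ≡ 7·7 = 49 ≡ 4 (mod 9).
    Then x = 0 + 4·4 = 16, valid modulo lcm(4, 9) = 36: x ≡ 16 (mod 36).
  Combine with x ≡ 1 (mod 15): gcd(36, 15) = 3; 1 - 16 = -15, which IS divisible by 3, so compatible.
    Write x = 16 + 36·t and substitute into x ≡ 1 (mod 15): 36·t ≡ 1 − 16 = -15 (mod 15).
    Divide the congruence (and modulus) by g = 3: 12·t ≡ -5 (mod 5).
    Reduce coefficients mod 5: 2·t ≡ 0 (mod 5).
    The inverse of 2 mod 5 is 3 (since 2·3 = 6 = 1·5 + 1), so t ≡ 3·0 = 0 ≡ 0 (mod 5).
    Then x = 16 + 36·0 = 16, valid modulo lcm(36, 15) = 180: x ≡ 16 (mod 180).
Verify: 16 mod 4 = 0, 16 mod 9 = 7, 16 mod 15 = 1.

x ≡ 16 (mod 180).


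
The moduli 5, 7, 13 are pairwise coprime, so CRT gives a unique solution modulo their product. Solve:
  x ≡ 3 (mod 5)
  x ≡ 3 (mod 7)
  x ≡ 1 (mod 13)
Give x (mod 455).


Moduli 5, 7, 13 are pairwise coprime; by CRT there is a unique solution modulo M = 5 · 7 · 13 = 455.
Solve pairwise, accumulating the modulus:
  Start with x ≡ 3 (mod 5).
  Combine with x ≡ 3 (mod 7): since gcd(5, 7) = 1, we get a unique residue mod 35.
    Write x = 3 + 5·t and substitute into x ≡ 3 (mod 7): 5·t ≡ 3 − 3 = 0 (mod 7).
    The inverse of 5 mod 7 is 3 (since 5·3 = 15 = 2·7 + 1), so t ≡ 3·0 = 0 ≡ 0 (mod 7).
    Then x = 3 + 5·0 = 3, valid modulo lcm(5, 7) = 35: x ≡ 3 (mod 35).
  Combine with x ≡ 1 (mod 13): since gcd(35, 13) = 1, we get a unique residue mod 455.
    Write x = 3 + 35·t and substitute into x ≡ 1 (mod 13): 35·t ≡ 1 − 3 = -2 (mod 13).
    Reduce coefficients mod 13: 9·t ≡ 11 (mod 13).
    The inverse of 9 mod 13 is 3 (since 9·3 = 27 = 2·13 + 1), so t ≡ 3·11 = 33 ≡ 7 (mod 13).
    Then x = 3 + 35·7 = 248, valid modulo lcm(35, 13) = 455: x ≡ 248 (mod 455).
Verify: 248 mod 5 = 3 ✓, 248 mod 7 = 3 ✓, 248 mod 13 = 1 ✓.

x ≡ 248 (mod 455).
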